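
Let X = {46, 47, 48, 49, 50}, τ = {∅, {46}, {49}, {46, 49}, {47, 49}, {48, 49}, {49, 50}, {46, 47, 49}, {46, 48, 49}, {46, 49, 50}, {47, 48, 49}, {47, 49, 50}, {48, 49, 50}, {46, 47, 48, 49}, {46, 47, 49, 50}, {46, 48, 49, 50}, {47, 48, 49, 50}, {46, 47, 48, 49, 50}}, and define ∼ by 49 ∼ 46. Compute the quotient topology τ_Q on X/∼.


X/∼ = {[46=49], [47], [48], [50]}; |τ_Q| = 9.

Equivalence classes: [46=49], [47], [48], [50].
Quotient map π: X → X/∼ sends 46 ↦ [46=49], 47 ↦ [47], 48 ↦ [48], 49 ↦ [46=49], 50 ↦ [50].
For each subset V ⊆ X/∼, compute π^{-1}(V) ⊆ X and check whether π^{-1}(V) ∈ τ. V is open in τ_Q iff π^{-1}(V) ∈ τ.
  V = {}: π^{-1}(V) = ∅ ∈ τ ✓.
  V = {[46=49]}: π^{-1}(V) = {46, 49} ∈ τ ✓.
  V = {[47]}: π^{-1}(V) = {47} ∉ τ ✗.
  V = {[46=49], [47]}: π^{-1}(V) = {46, 47, 49} ∈ τ ✓.
  V = {[48]}: π^{-1}(V) = {48} ∉ τ ✗.
  V = {[46=49], [48]}: π^{-1}(V) = {46, 48, 49} ∈ τ ✓.
  V = {[47], [48]}: π^{-1}(V) = {47, 48} ∉ τ ✗.
  V = {[46=49], [47], [48]}: π^{-1}(V) = {46, 47, 48, 49} ∈ τ ✓.
  V = {[50]}: π^{-1}(V) = {50} ∉ τ ✗.
  V = {[46=49], [50]}: π^{-1}(V) = {46, 49, 50} ∈ τ ✓.
  V = {[47], [50]}: π^{-1}(V) = {47, 50} ∉ τ ✗.
  V = {[46=49], [47], [50]}: π^{-1}(V) = {46, 47, 49, 50} ∈ τ ✓.
  V = {[48], [50]}: π^{-1}(V) = {48, 50} ∉ τ ✗.
  V = {[46=49], [48], [50]}: π^{-1}(V) = {46, 48, 49, 50} ∈ τ ✓.
  V = {[47], [48], [50]}: π^{-1}(V) = {47, 48, 50} ∉ τ ✗.
  V = {[46=49], [47], [48], [50]}: π^{-1}(V) = {46, 47, 48, 49, 50} ∈ τ ✓.
Open sets in the quotient: τ_Q = {{}, {[46=49]}, {[46=49], [47]}, {[46=49], [48]}, {[46=49], [47], [48]}, {[46=49], [50]}, {[46=49], [47], [50]}, {[46=49], [48], [50]}, {[46=49], [47], [48], [50]}} (9 elements).


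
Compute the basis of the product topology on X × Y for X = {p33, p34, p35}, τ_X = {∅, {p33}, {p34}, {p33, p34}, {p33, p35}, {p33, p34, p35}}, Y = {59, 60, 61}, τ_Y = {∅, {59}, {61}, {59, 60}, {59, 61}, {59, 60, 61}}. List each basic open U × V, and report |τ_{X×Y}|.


Basis B = {∅ × ∅, {p33} × {59}, {p33} × {61}, {p34} × {59}, {p34} × {61}, {p33} × {59, 60}, {p33} × {59, 61}, {p33, p34} × {59}, {p33, p35} × {59}, {p33, p34} × {61}, {p33, p35} × {61}, {p34} × {59, 60}, {p34} × {59, 61}, {p33} × {59, 60, 61}, {p33, p34, p35} × {59}, {p33, p34, p35} × {61}, {p34} × {59, 60, 61}, {p33, p34} × {59, 60}, {p33, p35} × {59, 60}, {p33, p34} × {59, 61}, {p33, p35} × {59, 61}, {p33, p34} × {59, 60, 61}, {p33, p35} × {59, 60, 61}, {p33, p34, p35} × {59, 60}, {p33, p34, p35} × {59, 61}, {p33, p34, p35} × {59, 60, 61}}; |τ_{X×Y}| = 108.

Enumerate products U × V with U ∈ τ_X, V ∈ τ_Y (deduplicated):
  ∅ × ∅ = {} (∅)
  {p33} × {59} = {(p33,59)}
  {p33} × {61} = {(p33,61)}
  {p34} × {59} = {(p34,59)}
  {p34} × {61} = {(p34,61)}
  {p33} × {59, 60} = {(p33,59), (p33,60)}
  {p33} × {59, 61} = {(p33,59), (p33,61)}
  {p33, p34} × {59} = {(p33,59), (p34,59)}
  {p33, p35} × {59} = {(p33,59), (p35,59)}
  {p33, p34} × {61} = {(p33,61), (p34,61)}
  {p33, p35} × {61} = {(p33,61), (p35,61)}
  {p34} × {59, 60} = {(p34,59), (p34,60)}
  {p34} × {59, 61} = {(p34,59), (p34,61)}
  {p33} × {59, 60, 61} = {(p33,59), (p33,60), (p33,61)}
  {p33, p34, p35} × {59} = {(p33,59), (p34,59), (p35,59)}
  {p33, p34, p35} × {61} = {(p33,61), (p34,61), (p35,61)}
  {p34} × {59, 60, 61} = {(p34,59), (p34,60), (p34,61)}
  {p33, p34} × {59, 60} = {(p33,59), (p33,60), (p34,59), (p34,60)}
  {p33, p35} × {59, 60} = {(p33,59), (p33,60), (p35,59), (p35,60)}
  {p33, p34} × {59, 61} = {(p33,59), (p33,61), (p34,59), (p34,61)}
  {p33, p35} × {59, 61} = {(p33,59), (p33,61), (p35,59), (p35,61)}
  {p33, p34} × {59, 60, 61} = {(p33,59), (p33,60), (p33,61), (p34,59), (p34,60), (p34,61)}
  {p33, p35} × {59, 60, 61} = {(p33,59), (p33,60), (p33,61), (p35,59), (p35,60), (p35,61)}
  {p33, p34, p35} × {59, 60} = {(p33,59), (p33,60), (p34,59), (p34,60), (p35,59), (p35,60)}
  {p33, p34, p35} × {59, 61} = {(p33,59), (p33,61), (p34,59), (p34,61), (p35,59), (p35,61)}
  {p33, p34, p35} × {59, 60, 61} = {(p33,59), (p33,60), (p33,61), (p34,59), (p34,60), (p34,61), (p35,59), (p35,60), (p35,61)}
These 26 distinct sets form the basis B.
Close under arbitrary unions to get τ_{X×Y}; counting gives |τ_{X×Y}| = 108.


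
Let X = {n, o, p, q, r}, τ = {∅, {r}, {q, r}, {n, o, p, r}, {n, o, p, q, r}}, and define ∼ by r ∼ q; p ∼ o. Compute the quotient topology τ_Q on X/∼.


X/∼ = {[n], [o=p], [q=r]}; |τ_Q| = 3.

Equivalence classes: [n], [o=p], [q=r].
Quotient map π: X → X/∼ sends n ↦ [n], o ↦ [o=p], p ↦ [o=p], q ↦ [q=r], r ↦ [q=r].
For each subset V ⊆ X/∼, compute π^{-1}(V) ⊆ X and check whether π^{-1}(V) ∈ τ. V is open in τ_Q iff π^{-1}(V) ∈ τ.
  V = {}: π^{-1}(V) = ∅ ∈ τ ✓.
  V = {[n]}: π^{-1}(V) = {n} ∉ τ ✗.
  V = {[o=p]}: π^{-1}(V) = {o, p} ∉ τ ✗.
  V = {[n], [o=p]}: π^{-1}(V) = {n, o, p} ∉ τ ✗.
  V = {[q=r]}: π^{-1}(V) = {q, r} ∈ τ ✓.
  V = {[n], [q=r]}: π^{-1}(V) = {n, q, r} ∉ τ ✗.
  V = {[o=p], [q=r]}: π^{-1}(V) = {o, p, q, r} ∉ τ ✗.
  V = {[n], [o=p], [q=r]}: π^{-1}(V) = {n, o, p, q, r} ∈ τ ✓.
Open sets in the quotient: τ_Q = {{}, {[q=r]}, {[n], [o=p], [q=r]}} (3 elements).


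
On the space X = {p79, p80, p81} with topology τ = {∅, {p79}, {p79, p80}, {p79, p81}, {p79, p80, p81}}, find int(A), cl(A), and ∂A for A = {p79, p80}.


int(A) = {p79, p80}, cl(A) = {p79, p80, p81}, ∂A = {p81}.

Closed sets in (X, τ) are complements of opens:
  closed(X, τ) = {∅, {p80}, {p81}, {p80, p81}, {p79, p80, p81}}.
int(A) = ⋃ {U ∈ τ : U ⊆ A}. Opens contained in A: ∅, {p79}, {p79, p80}.
Taking the union of these: int(A) = {p79, p80}.
cl(A) = ⋂ {C closed : A ⊆ C}. Closed sets containing A: {p79, p80, p81}.
Intersecting these: cl(A) = {p79, p80, p81}.
∂A = cl(A) ∖ int(A) = {p79, p80, p81} ∖ {p79, p80} = {p81}.


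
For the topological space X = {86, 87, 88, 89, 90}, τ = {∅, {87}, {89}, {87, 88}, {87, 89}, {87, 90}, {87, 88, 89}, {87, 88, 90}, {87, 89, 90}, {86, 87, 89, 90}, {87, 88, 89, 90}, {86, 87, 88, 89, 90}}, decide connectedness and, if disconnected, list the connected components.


(X, τ) is connected.

Find clopen sets (U ∈ τ with X ∖ U ∈ τ):
  U = ∅, X ∖ U = {86, 87, 88, 89, 90} — both open, so U is clopen.
  U = {86, 87, 88, 89, 90}, X ∖ U = ∅ — both open, so U is clopen.
Only trivial clopens (∅ and X) exist, so (X, τ) is connected.
Compute connected components by grouping points that agree on all clopens:
  component: {86, 87, 88, 89, 90}


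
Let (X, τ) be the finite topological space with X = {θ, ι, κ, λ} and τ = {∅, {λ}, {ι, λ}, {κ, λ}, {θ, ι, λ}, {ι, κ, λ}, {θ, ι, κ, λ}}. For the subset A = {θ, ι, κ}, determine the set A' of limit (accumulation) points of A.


A' = {θ}

For each x ∈ X, list the open sets U ∈ τ with x ∈ U, then check whether U ∩ (A ∖ {x}) ≠ ∅ for every such U.
  x = θ: opens ∋ x are {θ, ι, λ}, {θ, ι, κ, λ}; each meets A ∖ {θ}, so x IS a limit point.
  x = ι: open {ι, λ} ∋ x has {ι, λ} ∩ (A ∖ {ι}) = ∅, so x is NOT a limit point.
  x = κ: open {κ, λ} ∋ x has {κ, λ} ∩ (A ∖ {κ}) = ∅, so x is NOT a limit point.
  x = λ: open {λ} ∋ x has {λ} ∩ (A ∖ {λ}) = ∅, so x is NOT a limit point.
Collecting: A' = {θ}.


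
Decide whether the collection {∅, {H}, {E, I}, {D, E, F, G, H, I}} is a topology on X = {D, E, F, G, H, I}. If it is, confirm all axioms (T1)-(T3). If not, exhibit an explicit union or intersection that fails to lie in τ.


τ is NOT a topology on X.

Axiom (T1): ∅ ∈ τ? Yes; X ∈ τ? Yes.
Axiom (T2/T3): check pairwise unions and intersections of members of τ.
Counterexample for (T2): {H} ∪ {E, I} = {E, H, I} ∉ τ. Therefore τ is NOT a topology.


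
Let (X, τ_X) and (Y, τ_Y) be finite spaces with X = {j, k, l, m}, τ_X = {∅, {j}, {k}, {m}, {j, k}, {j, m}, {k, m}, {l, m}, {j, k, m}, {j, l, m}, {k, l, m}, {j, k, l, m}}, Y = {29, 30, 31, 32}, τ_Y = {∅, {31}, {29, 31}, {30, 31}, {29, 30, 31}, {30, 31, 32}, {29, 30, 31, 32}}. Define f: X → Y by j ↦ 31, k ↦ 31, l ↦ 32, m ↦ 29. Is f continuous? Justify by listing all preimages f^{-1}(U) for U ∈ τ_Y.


f is NOT continuous.

Compute f^{-1}(U) for each U ∈ τ_Y:
  U = ∅: f^{-1}(U) = ∅ ∈ τ_X ✓.
  U = {31}: f^{-1}(U) = {j, k} ∈ τ_X ✓.
  U = {29, 31}: f^{-1}(U) = {j, k, m} ∈ τ_X ✓.
  U = {30, 31}: f^{-1}(U) = {j, k} ∈ τ_X ✓.
  U = {29, 30, 31}: f^{-1}(U) = {j, k, m} ∈ τ_X ✓.
  U = {30, 31, 32}: f^{-1}(U) = {j, k, l} ∉ τ_X ✗.
  U = {29, 30, 31, 32}: f^{-1}(U) = {j, k, l, m} ∈ τ_X ✓.
Found U = {30, 31, 32} with f^{-1}(U) = {j, k, l} not in τ_X. Therefore f is NOT continuous.


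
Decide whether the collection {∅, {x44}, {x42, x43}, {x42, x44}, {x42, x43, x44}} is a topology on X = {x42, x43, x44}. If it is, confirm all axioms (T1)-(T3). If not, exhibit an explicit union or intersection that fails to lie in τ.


τ is NOT a topology on X.

Axiom (T1): ∅ ∈ τ? Yes; X ∈ τ? Yes.
Axiom (T2/T3): check pairwise unions and intersections of members of τ.
Counterexample for (T3): {x42, x43} ∩ {x42, x44} = {x42} ∉ τ. Therefore τ is NOT a topology.


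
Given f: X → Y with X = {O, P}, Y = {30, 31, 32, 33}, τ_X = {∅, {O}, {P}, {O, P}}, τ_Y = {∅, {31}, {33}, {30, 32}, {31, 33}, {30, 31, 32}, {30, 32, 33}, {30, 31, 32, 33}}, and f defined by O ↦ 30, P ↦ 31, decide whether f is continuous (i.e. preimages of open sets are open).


f IS continuous.

Compute f^{-1}(U) for each U ∈ τ_Y:
  U = ∅: f^{-1}(U) = ∅ ∈ τ_X ✓.
  U = {31}: f^{-1}(U) = {P} ∈ τ_X ✓.
  U = {33}: f^{-1}(U) = ∅ ∈ τ_X ✓.
  U = {30, 32}: f^{-1}(U) = {O} ∈ τ_X ✓.
  U = {31, 33}: f^{-1}(U) = {P} ∈ τ_X ✓.
  U = {30, 31, 32}: f^{-1}(U) = {O, P} ∈ τ_X ✓.
  U = {30, 32, 33}: f^{-1}(U) = {O} ∈ τ_X ✓.
  U = {30, 31, 32, 33}: f^{-1}(U) = {O, P} ∈ τ_X ✓.
Every preimage lies in τ_X, so f IS continuous.


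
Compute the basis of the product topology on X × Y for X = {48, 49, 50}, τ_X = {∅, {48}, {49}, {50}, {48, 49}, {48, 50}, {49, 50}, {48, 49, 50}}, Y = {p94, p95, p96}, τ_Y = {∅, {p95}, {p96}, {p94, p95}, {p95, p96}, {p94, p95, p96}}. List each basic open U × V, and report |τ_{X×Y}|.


Basis B = {∅ × ∅, {48} × {p95}, {48} × {p96}, {49} × {p95}, {49} × {p96}, {50} × {p95}, {50} × {p96}, {48} × {p94, p95}, {48} × {p95, p96}, {48, 49} × {p95}, {48, 50} × {p95}, {48, 49} × {p96}, {48, 50} × {p96}, {49} × {p94, p95}, {49} × {p95, p96}, {49, 50} × {p95}, {49, 50} × {p96}, {50} × {p94, p95}, {50} × {p95, p96}, {48} × {p94, p95, p96}, {48, 49, 50} × {p95}, {48, 49, 50} × {p96}, {49} × {p94, p95, p96}, {50} × {p94, p95, p96}, {48, 49} × {p94, p95}, {48, 50} × {p94, p95}, {48, 49} × {p95, p96}, {48, 50} × {p95, p96}, {49, 50} × {p94, p95}, {49, 50} × {p95, p96}, {48, 49} × {p94, p95, p96}, {48, 50} × {p94, p95, p96}, {48, 49, 50} × {p94, p95}, {48, 49, 50} × {p95, p96}, {49, 50} × {p94, p95, p96}, {48, 49, 50} × {p94, p95, p96}}; |τ_{X×Y}| = 216.

Enumerate products U × V with U ∈ τ_X, V ∈ τ_Y (deduplicated):
  ∅ × ∅ = {} (∅)
  {48} × {p95} = {(48,p95)}
  {48} × {p96} = {(48,p96)}
  {49} × {p95} = {(49,p95)}
  {49} × {p96} = {(49,p96)}
  {50} × {p95} = {(50,p95)}
  {50} × {p96} = {(50,p96)}
  {48} × {p94, p95} = {(48,p94), (48,p95)}
  {48} × {p95, p96} = {(48,p95), (48,p96)}
  {48, 49} × {p95} = {(48,p95), (49,p95)}
  {48, 50} × {p95} = {(48,p95), (50,p95)}
  {48, 49} × {p96} = {(48,p96), (49,p96)}
  {48, 50} × {p96} = {(48,p96), (50,p96)}
  {49} × {p94, p95} = {(49,p94), (49,p95)}
  {49} × {p95, p96} = {(49,p95), (49,p96)}
  {49, 50} × {p95} = {(49,p95), (50,p95)}
  {49, 50} × {p96} = {(49,p96), (50,p96)}
  {50} × {p94, p95} = {(50,p94), (50,p95)}
  {50} × {p95, p96} = {(50,p95), (50,p96)}
  {48} × {p94, p95, p96} = {(48,p94), (48,p95), (48,p96)}
  {48, 49, 50} × {p95} = {(48,p95), (49,p95), (50,p95)}
  {48, 49, 50} × {p96} = {(48,p96), (49,p96), (50,p96)}
  {49} × {p94, p95, p96} = {(49,p94), (49,p95), (49,p96)}
  {50} × {p94, p95, p96} = {(50,p94), (50,p95), (50,p96)}
  {48, 49} × {p94, p95} = {(48,p94), (48,p95), (49,p94), (49,p95)}
  {48, 50} × {p94, p95} = {(48,p94), (48,p95), (50,p94), (50,p95)}
  {48, 49} × {p95, p96} = {(48,p95), (48,p96), (49,p95), (49,p96)}
  {48, 50} × {p95, p96} = {(48,p95), (48,p96), (50,p95), (50,p96)}
  {49, 50} × {p94, p95} = {(49,p94), (49,p95), (50,p94), (50,p95)}
  {49, 50} × {p95, p96} = {(49,p95), (49,p96), (50,p95), (50,p96)}
  {48, 49} × {p94, p95, p96} = {(48,p94), (48,p95), (48,p96), (49,p94), (49,p95), (49,p96)}
  {48, 50} × {p94, p95, p96} = {(48,p94), (48,p95), (48,p96), (50,p94), (50,p95), (50,p96)}
  {48, 49, 50} × {p94, p95} = {(48,p94), (48,p95), (49,p94), (49,p95), (50,p94), (50,p95)}
  {48, 49, 50} × {p95, p96} = {(48,p95), (48,p96), (49,p95), (49,p96), (50,p95), (50,p96)}
  {49, 50} × {p94, p95, p96} = {(49,p94), (49,p95), (49,p96), (50,p94), (50,p95), (50,p96)}
  {48, 49, 50} × {p94, p95, p96} = {(48,p94), (48,p95), (48,p96), (49,p94), (49,p95), (49,p96), (50,p94), (50,p95), (50,p96)}
These 36 distinct sets form the basis B.
Close under arbitrary unions to get τ_{X×Y}; counting gives |τ_{X×Y}| = 216.


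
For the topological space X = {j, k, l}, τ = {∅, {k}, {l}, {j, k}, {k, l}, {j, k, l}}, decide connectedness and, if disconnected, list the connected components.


(X, τ) is disconnected; components = [{l}, {j, k}].

Find clopen sets (U ∈ τ with X ∖ U ∈ τ):
  U = ∅, X ∖ U = {j, k, l} — both open, so U is clopen.
  U = {l}, X ∖ U = {j, k} — both open, so U is clopen.
  U = {j, k}, X ∖ U = {l} — both open, so U is clopen.
  U = {j, k, l}, X ∖ U = ∅ — both open, so U is clopen.
Nontrivial clopen(s) exist: e.g. {l}. So (X, τ) is disconnected.
Compute connected components by grouping points that agree on all clopens:
  component: {l}
  component: {j, k}


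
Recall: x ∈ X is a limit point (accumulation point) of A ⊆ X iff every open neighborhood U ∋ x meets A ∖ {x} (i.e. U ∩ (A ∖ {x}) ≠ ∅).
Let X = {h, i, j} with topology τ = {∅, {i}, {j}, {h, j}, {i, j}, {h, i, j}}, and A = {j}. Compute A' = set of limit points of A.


A' = {h}

For each x ∈ X, list the open sets U ∈ τ with x ∈ U, then check whether U ∩ (A ∖ {x}) ≠ ∅ for every such U.
  x = h: opens ∋ x are {h, j}, {h, i, j}; each meets A ∖ {h}, so x IS a limit point.
  x = i: open {i} ∋ x has {i} ∩ (A ∖ {i}) = ∅, so x is NOT a limit point.
  x = j: open {j} ∋ x has {j} ∩ (A ∖ {j}) = ∅, so x is NOT a limit point.
Collecting: A' = {h}.


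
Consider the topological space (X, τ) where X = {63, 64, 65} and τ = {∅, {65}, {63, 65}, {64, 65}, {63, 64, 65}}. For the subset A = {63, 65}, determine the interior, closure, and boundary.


int(A) = {63, 65}, cl(A) = {63, 64, 65}, ∂A = {64}.

Closed sets in (X, τ) are complements of opens:
  closed(X, τ) = {∅, {63}, {64}, {63, 64}, {63, 64, 65}}.
int(A) = ⋃ {U ∈ τ : U ⊆ A}. Opens contained in A: ∅, {65}, {63, 65}.
Taking the union of these: int(A) = {63, 65}.
cl(A) = ⋂ {C closed : A ⊆ C}. Closed sets containing A: {63, 64, 65}.
Intersecting these: cl(A) = {63, 64, 65}.
∂A = cl(A) ∖ int(A) = {63, 64, 65} ∖ {63, 65} = {64}.


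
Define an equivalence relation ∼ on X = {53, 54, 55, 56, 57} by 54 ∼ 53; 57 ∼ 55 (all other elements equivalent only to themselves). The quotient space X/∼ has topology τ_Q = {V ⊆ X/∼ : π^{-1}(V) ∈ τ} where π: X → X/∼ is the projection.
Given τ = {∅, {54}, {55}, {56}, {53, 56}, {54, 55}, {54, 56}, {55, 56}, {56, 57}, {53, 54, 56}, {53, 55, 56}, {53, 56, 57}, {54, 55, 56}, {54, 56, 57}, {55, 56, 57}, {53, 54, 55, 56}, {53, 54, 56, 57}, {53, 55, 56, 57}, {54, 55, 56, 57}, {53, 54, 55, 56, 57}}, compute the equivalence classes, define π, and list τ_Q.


X/∼ = {[53=54], [55=57], [56]}; |τ_Q| = 5.

Equivalence classes: [53=54], [55=57], [56].
Quotient map π: X → X/∼ sends 53 ↦ [53=54], 54 ↦ [53=54], 55 ↦ [55=57], 56 ↦ [56], 57 ↦ [55=57].
For each subset V ⊆ X/∼, compute π^{-1}(V) ⊆ X and check whether π^{-1}(V) ∈ τ. V is open in τ_Q iff π^{-1}(V) ∈ τ.
  V = {}: π^{-1}(V) = ∅ ∈ τ ✓.
  V = {[53=54]}: π^{-1}(V) = {53, 54} ∉ τ ✗.
  V = {[55=57]}: π^{-1}(V) = {55, 57} ∉ τ ✗.
  V = {[53=54], [55=57]}: π^{-1}(V) = {53, 54, 55, 57} ∉ τ ✗.
  V = {[56]}: π^{-1}(V) = {56} ∈ τ ✓.
  V = {[53=54], [56]}: π^{-1}(V) = {53, 54, 56} ∈ τ ✓.
  V = {[55=57], [56]}: π^{-1}(V) = {55, 56, 57} ∈ τ ✓.
  V = {[53=54], [55=57], [56]}: π^{-1}(V) = {53, 54, 55, 56, 57} ∈ τ ✓.
Open sets in the quotient: τ_Q = {{}, {[56]}, {[53=54], [56]}, {[55=57], [56]}, {[53=54], [55=57], [56]}} (5 elements).


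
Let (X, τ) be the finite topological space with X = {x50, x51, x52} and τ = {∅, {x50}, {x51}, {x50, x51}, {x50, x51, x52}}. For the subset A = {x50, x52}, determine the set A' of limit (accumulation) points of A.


A' = {x52}

For each x ∈ X, list the open sets U ∈ τ with x ∈ U, then check whether U ∩ (A ∖ {x}) ≠ ∅ for every such U.
  x = x50: open {x50} ∋ x has {x50} ∩ (A ∖ {x50}) = ∅, so x is NOT a limit point.
  x = x51: open {x51} ∋ x has {x51} ∩ (A ∖ {x51}) = ∅, so x is NOT a limit point.
  x = x52: opens ∋ x are {x50, x51, x52}; each meets A ∖ {x52}, so x IS a limit point.
Collecting: A' = {x52}.


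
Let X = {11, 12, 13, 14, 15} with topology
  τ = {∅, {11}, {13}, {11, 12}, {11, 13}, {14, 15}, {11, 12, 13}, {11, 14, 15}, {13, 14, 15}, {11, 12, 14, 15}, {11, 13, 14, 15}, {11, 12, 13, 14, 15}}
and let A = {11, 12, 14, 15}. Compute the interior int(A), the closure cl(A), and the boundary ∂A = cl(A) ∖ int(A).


int(A) = {11, 12, 14, 15}, cl(A) = {11, 12, 14, 15}, ∂A = ∅.

Closed sets in (X, τ) are complements of opens:
  closed(X, τ) = {∅, {12}, {13}, {11, 12}, {12, 13}, {14, 15}, {11, 12, 13}, {12, 14, 15}, {13, 14, 15}, {11, 12, 14, 15}, {12, 13, 14, 15}, {11, 12, 13, 14, 15}}.
int(A) = ⋃ {U ∈ τ : U ⊆ A}. Opens contained in A: ∅, {11}, {11, 12}, {14, 15}, {11, 14, 15}, {11, 12, 14, 15}.
Taking the union of these: int(A) = {11, 12, 14, 15}.
cl(A) = ⋂ {C closed : A ⊆ C}. Closed sets containing A: {11, 12, 14, 15}, {11, 12, 13, 14, 15}.
Intersecting these: cl(A) = {11, 12, 14, 15}.
∂A = cl(A) ∖ int(A) = {11, 12, 14, 15} ∖ {11, 12, 14, 15} = ∅.


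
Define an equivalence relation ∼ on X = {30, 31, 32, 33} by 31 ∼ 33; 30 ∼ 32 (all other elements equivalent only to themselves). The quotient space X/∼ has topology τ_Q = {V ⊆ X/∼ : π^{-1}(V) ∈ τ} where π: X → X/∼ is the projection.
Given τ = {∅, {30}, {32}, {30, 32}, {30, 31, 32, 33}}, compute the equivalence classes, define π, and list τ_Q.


X/∼ = {[30=32], [31=33]}; |τ_Q| = 3.

Equivalence classes: [30=32], [31=33].
Quotient map π: X → X/∼ sends 30 ↦ [30=32], 31 ↦ [31=33], 32 ↦ [30=32], 33 ↦ [31=33].
For each subset V ⊆ X/∼, compute π^{-1}(V) ⊆ X and check whether π^{-1}(V) ∈ τ. V is open in τ_Q iff π^{-1}(V) ∈ τ.
  V = {}: π^{-1}(V) = ∅ ∈ τ ✓.
  V = {[30=32]}: π^{-1}(V) = {30, 32} ∈ τ ✓.
  V = {[31=33]}: π^{-1}(V) = {31, 33} ∉ τ ✗.
  V = {[30=32], [31=33]}: π^{-1}(V) = {30, 31, 32, 33} ∈ τ ✓.
Open sets in the quotient: τ_Q = {{}, {[30=32]}, {[30=32], [31=33]}} (3 elements).


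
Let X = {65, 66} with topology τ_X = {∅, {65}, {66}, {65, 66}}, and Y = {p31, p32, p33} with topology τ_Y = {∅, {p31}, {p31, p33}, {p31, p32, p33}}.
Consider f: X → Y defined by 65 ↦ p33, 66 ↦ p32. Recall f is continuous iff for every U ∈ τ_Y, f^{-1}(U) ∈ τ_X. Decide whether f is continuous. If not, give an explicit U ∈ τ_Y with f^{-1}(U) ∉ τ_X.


f IS continuous.

Compute f^{-1}(U) for each U ∈ τ_Y:
  U = ∅: f^{-1}(U) = ∅ ∈ τ_X ✓.
  U = {p31}: f^{-1}(U) = ∅ ∈ τ_X ✓.
  U = {p31, p33}: f^{-1}(U) = {65} ∈ τ_X ✓.
  U = {p31, p32, p33}: f^{-1}(U) = {65, 66} ∈ τ_X ✓.
Every preimage lies in τ_X, so f IS continuous.


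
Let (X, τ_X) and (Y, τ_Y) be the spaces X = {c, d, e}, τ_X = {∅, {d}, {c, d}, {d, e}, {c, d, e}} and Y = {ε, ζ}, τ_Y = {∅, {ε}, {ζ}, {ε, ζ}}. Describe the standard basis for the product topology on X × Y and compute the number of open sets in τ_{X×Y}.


Basis B = {∅ × ∅, {d} × {ε}, {d} × {ζ}, {c, d} × {ε}, {c, d} × {ζ}, {d} × {ε, ζ}, {d, e} × {ε}, {d, e} × {ζ}, {c, d, e} × {ε}, {c, d, e} × {ζ}, {c, d} × {ε, ζ}, {d, e} × {ε, ζ}, {c, d, e} × {ε, ζ}}; |τ_{X×Y}| = 25.

Enumerate products U × V with U ∈ τ_X, V ∈ τ_Y (deduplicated):
  ∅ × ∅ = {} (∅)
  {d} × {ε} = {(d,ε)}
  {d} × {ζ} = {(d,ζ)}
  {c, d} × {ε} = {(c,ε), (d,ε)}
  {c, d} × {ζ} = {(c,ζ), (d,ζ)}
  {d} × {ε, ζ} = {(d,ε), (d,ζ)}
  {d, e} × {ε} = {(d,ε), (e,ε)}
  {d, e} × {ζ} = {(d,ζ), (e,ζ)}
  {c, d, e} × {ε} = {(c,ε), (d,ε), (e,ε)}
  {c, d, e} × {ζ} = {(c,ζ), (d,ζ), (e,ζ)}
  {c, d} × {ε, ζ} = {(c,ε), (c,ζ), (d,ε), (d,ζ)}
  {d, e} × {ε, ζ} = {(d,ε), (d,ζ), (e,ε), (e,ζ)}
  {c, d, e} × {ε, ζ} = {(c,ε), (c,ζ), (d,ε), (d,ζ), (e,ε), (e,ζ)}
These 13 distinct sets form the basis B.
Close under arbitrary unions to get τ_{X×Y}; counting gives |τ_{X×Y}| = 25.


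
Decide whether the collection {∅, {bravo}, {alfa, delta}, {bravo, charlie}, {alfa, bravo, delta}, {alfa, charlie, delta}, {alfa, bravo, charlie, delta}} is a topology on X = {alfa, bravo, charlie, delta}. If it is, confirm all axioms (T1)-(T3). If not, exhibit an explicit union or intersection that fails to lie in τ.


τ is NOT a topology on X.

Axiom (T1): ∅ ∈ τ? Yes; X ∈ τ? Yes.
Axiom (T2/T3): check pairwise unions and intersections of members of τ.
Counterexample for (T3): {bravo, charlie} ∩ {alfa, charlie, delta} = {charlie} ∉ τ. Therefore τ is NOT a topology.


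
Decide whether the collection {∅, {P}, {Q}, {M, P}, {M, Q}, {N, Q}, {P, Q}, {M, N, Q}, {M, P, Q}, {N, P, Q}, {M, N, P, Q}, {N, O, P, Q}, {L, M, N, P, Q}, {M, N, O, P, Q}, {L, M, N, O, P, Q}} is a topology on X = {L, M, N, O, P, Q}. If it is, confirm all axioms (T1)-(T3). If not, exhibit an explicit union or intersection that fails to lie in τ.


τ is NOT a topology on X.

Axiom (T1): ∅ ∈ τ? Yes; X ∈ τ? Yes.
Axiom (T2/T3): check pairwise unions and intersections of members of τ.
Counterexample for (T3): {M, P} ∩ {M, Q} = {M} ∉ τ. Therefore τ is NOT a topology.


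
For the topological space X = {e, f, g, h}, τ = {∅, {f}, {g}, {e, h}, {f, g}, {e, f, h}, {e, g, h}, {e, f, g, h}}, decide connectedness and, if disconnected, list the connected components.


(X, τ) is disconnected; components = [{f}, {g}, {e, h}].

Find clopen sets (U ∈ τ with X ∖ U ∈ τ):
  U = ∅, X ∖ U = {e, f, g, h} — both open, so U is clopen.
  U = {f}, X ∖ U = {e, g, h} — both open, so U is clopen.
  U = {g}, X ∖ U = {e, f, h} — both open, so U is clopen.
  U = {e, h}, X ∖ U = {f, g} — both open, so U is clopen.
  U = {f, g}, X ∖ U = {e, h} — both open, so U is clopen.
  U = {e, f, h}, X ∖ U = {g} — both open, so U is clopen.
  U = {e, g, h}, X ∖ U = {f} — both open, so U is clopen.
  U = {e, f, g, h}, X ∖ U = ∅ — both open, so U is clopen.
Nontrivial clopen(s) exist: e.g. {f}. So (X, τ) is disconnected.
Compute connected components by grouping points that agree on all clopens:
  component: {f}
  component: {g}
  component: {e, h}


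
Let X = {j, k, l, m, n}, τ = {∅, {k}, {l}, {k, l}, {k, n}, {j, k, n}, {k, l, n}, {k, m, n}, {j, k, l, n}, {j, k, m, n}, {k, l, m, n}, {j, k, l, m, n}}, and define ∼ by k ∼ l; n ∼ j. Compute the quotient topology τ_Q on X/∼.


X/∼ = {[j=n], [k=l], [m]}; |τ_Q| = 4.

Equivalence classes: [j=n], [k=l], [m].
Quotient map π: X → X/∼ sends j ↦ [j=n], k ↦ [k=l], l ↦ [k=l], m ↦ [m], n ↦ [j=n].
For each subset V ⊆ X/∼, compute π^{-1}(V) ⊆ X and check whether π^{-1}(V) ∈ τ. V is open in τ_Q iff π^{-1}(V) ∈ τ.
  V = {}: π^{-1}(V) = ∅ ∈ τ ✓.
  V = {[j=n]}: π^{-1}(V) = {j, n} ∉ τ ✗.
  V = {[k=l]}: π^{-1}(V) = {k, l} ∈ τ ✓.
  V = {[j=n], [k=l]}: π^{-1}(V) = {j, k, l, n} ∈ τ ✓.
  V = {[m]}: π^{-1}(V) = {m} ∉ τ ✗.
  V = {[j=n], [m]}: π^{-1}(V) = {j, m, n} ∉ τ ✗.
  V = {[k=l], [m]}: π^{-1}(V) = {k, l, m} ∉ τ ✗.
  V = {[j=n], [k=l], [m]}: π^{-1}(V) = {j, k, l, m, n} ∈ τ ✓.
Open sets in the quotient: τ_Q = {{}, {[k=l]}, {[j=n], [k=l]}, {[j=n], [k=l], [m]}} (4 elements).


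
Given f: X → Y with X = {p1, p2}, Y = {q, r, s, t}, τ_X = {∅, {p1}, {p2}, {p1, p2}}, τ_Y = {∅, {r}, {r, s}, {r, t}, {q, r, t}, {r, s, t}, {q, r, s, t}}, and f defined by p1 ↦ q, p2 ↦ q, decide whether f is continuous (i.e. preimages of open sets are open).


f IS continuous.

Compute f^{-1}(U) for each U ∈ τ_Y:
  U = ∅: f^{-1}(U) = ∅ ∈ τ_X ✓.
  U = {r}: f^{-1}(U) = ∅ ∈ τ_X ✓.
  U = {r, s}: f^{-1}(U) = ∅ ∈ τ_X ✓.
  U = {r, t}: f^{-1}(U) = ∅ ∈ τ_X ✓.
  U = {q, r, t}: f^{-1}(U) = {p1, p2} ∈ τ_X ✓.
  U = {r, s, t}: f^{-1}(U) = ∅ ∈ τ_X ✓.
  U = {q, r, s, t}: f^{-1}(U) = {p1, p2} ∈ τ_X ✓.
Every preimage lies in τ_X, so f IS continuous.


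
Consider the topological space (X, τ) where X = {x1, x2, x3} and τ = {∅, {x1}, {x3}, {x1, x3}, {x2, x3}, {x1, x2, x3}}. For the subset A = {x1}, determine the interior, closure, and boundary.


int(A) = {x1}, cl(A) = {x1}, ∂A = ∅.

Closed sets in (X, τ) are complements of opens:
  closed(X, τ) = {∅, {x1}, {x2}, {x1, x2}, {x2, x3}, {x1, x2, x3}}.
int(A) = ⋃ {U ∈ τ : U ⊆ A}. Opens contained in A: ∅, {x1}.
Taking the union of these: int(A) = {x1}.
cl(A) = ⋂ {C closed : A ⊆ C}. Closed sets containing A: {x1}, {x1, x2}, {x1, x2, x3}.
Intersecting these: cl(A) = {x1}.
∂A = cl(A) ∖ int(A) = {x1} ∖ {x1} = ∅.


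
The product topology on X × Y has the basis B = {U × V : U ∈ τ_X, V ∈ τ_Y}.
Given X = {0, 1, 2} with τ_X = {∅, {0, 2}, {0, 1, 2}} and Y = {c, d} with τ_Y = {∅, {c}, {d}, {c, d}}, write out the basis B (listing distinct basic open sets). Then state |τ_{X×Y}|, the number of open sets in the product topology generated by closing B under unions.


Basis B = {∅ × ∅, {0, 2} × {c}, {0, 2} × {d}, {0, 1, 2} × {c}, {0, 1, 2} × {d}, {0, 2} × {c, d}, {0, 1, 2} × {c, d}}; |τ_{X×Y}| = 9.

Enumerate products U × V with U ∈ τ_X, V ∈ τ_Y (deduplicated):
  ∅ × ∅ = {} (∅)
  {0, 2} × {c} = {(0,c), (2,c)}
  {0, 2} × {d} = {(0,d), (2,d)}
  {0, 1, 2} × {c} = {(0,c), (1,c), (2,c)}
  {0, 1, 2} × {d} = {(0,d), (1,d), (2,d)}
  {0, 2} × {c, d} = {(0,c), (0,d), (2,c), (2,d)}
  {0, 1, 2} × {c, d} = {(0,c), (0,d), (1,c), (1,d), (2,c), (2,d)}
These 7 distinct sets form the basis B.
Close under arbitrary unions to get τ_{X×Y}; counting gives |τ_{X×Y}| = 9.


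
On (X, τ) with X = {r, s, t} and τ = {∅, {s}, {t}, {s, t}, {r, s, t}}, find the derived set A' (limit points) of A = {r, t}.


A' = {r}

For each x ∈ X, list the open sets U ∈ τ with x ∈ U, then check whether U ∩ (A ∖ {x}) ≠ ∅ for every such U.
  x = r: opens ∋ x are {r, s, t}; each meets A ∖ {r}, so x IS a limit point.
  x = s: open {s} ∋ x has {s} ∩ (A ∖ {s}) = ∅, so x is NOT a limit point.
  x = t: open {t} ∋ x has {t} ∩ (A ∖ {t}) = ∅, so x is NOT a limit point.
Collecting: A' = {r}.


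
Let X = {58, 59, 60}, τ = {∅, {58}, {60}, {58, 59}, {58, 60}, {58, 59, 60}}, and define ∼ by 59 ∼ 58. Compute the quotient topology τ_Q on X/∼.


X/∼ = {[58=59], [60]}; |τ_Q| = 4.

Equivalence classes: [58=59], [60].
Quotient map π: X → X/∼ sends 58 ↦ [58=59], 59 ↦ [58=59], 60 ↦ [60].
For each subset V ⊆ X/∼, compute π^{-1}(V) ⊆ X and check whether π^{-1}(V) ∈ τ. V is open in τ_Q iff π^{-1}(V) ∈ τ.
  V = {}: π^{-1}(V) = ∅ ∈ τ ✓.
  V = {[58=59]}: π^{-1}(V) = {58, 59} ∈ τ ✓.
  V = {[60]}: π^{-1}(V) = {60} ∈ τ ✓.
  V = {[58=59], [60]}: π^{-1}(V) = {58, 59, 60} ∈ τ ✓.
Open sets in the quotient: τ_Q = {{}, {[58=59]}, {[60]}, {[58=59], [60]}} (4 elements).


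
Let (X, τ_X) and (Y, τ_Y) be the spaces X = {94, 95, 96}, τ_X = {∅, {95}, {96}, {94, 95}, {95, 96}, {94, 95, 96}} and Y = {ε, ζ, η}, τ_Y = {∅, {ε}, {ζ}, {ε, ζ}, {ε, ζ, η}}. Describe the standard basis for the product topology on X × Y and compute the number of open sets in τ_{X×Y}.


Basis B = {∅ × ∅, {95} × {ε}, {95} × {ζ}, {96} × {ε}, {96} × {ζ}, {94, 95} × {ε}, {94, 95} × {ζ}, {95} × {ε, ζ}, {95, 96} × {ε}, {95, 96} × {ζ}, {96} × {ε, ζ}, {94, 95, 96} × {ε}, {94, 95, 96} × {ζ}, {95} × {ε, ζ, η}, {96} × {ε, ζ, η}, {94, 95} × {ε, ζ}, {95, 96} × {ε, ζ}, {94, 95} × {ε, ζ, η}, {94, 95, 96} × {ε, ζ}, {95, 96} × {ε, ζ, η}, {94, 95, 96} × {ε, ζ, η}}; |τ_{X×Y}| = 70.

Enumerate products U × V with U ∈ τ_X, V ∈ τ_Y (deduplicated):
  ∅ × ∅ = {} (∅)
  {95} × {ε} = {(95,ε)}
  {95} × {ζ} = {(95,ζ)}
  {96} × {ε} = {(96,ε)}
  {96} × {ζ} = {(96,ζ)}
  {94, 95} × {ε} = {(94,ε), (95,ε)}
  {94, 95} × {ζ} = {(94,ζ), (95,ζ)}
  {95} × {ε, ζ} = {(95,ε), (95,ζ)}
  {95, 96} × {ε} = {(95,ε), (96,ε)}
  {95, 96} × {ζ} = {(95,ζ), (96,ζ)}
  {96} × {ε, ζ} = {(96,ε), (96,ζ)}
  {94, 95, 96} × {ε} = {(94,ε), (95,ε), (96,ε)}
  {94, 95, 96} × {ζ} = {(94,ζ), (95,ζ), (96,ζ)}
  {95} × {ε, ζ, η} = {(95,ε), (95,ζ), (95,η)}
  {96} × {ε, ζ, η} = {(96,ε), (96,ζ), (96,η)}
  {94, 95} × {ε, ζ} = {(94,ε), (94,ζ), (95,ε), (95,ζ)}
  {95, 96} × {ε, ζ} = {(95,ε), (95,ζ), (96,ε), (96,ζ)}
  {94, 95} × {ε, ζ, η} = {(94,ε), (94,ζ), (94,η), (95,ε), (95,ζ), (95,η)}
  {94, 95, 96} × {ε, ζ} = {(94,ε), (94,ζ), (95,ε), (95,ζ), (96,ε), (96,ζ)}
  {95, 96} × {ε, ζ, η} = {(95,ε), (95,ζ), (95,η), (96,ε), (96,ζ), (96,η)}
  {94, 95, 96} × {ε, ζ, η} = {(94,ε), (94,ζ), (94,η), (95,ε), (95,ζ), (95,η), (96,ε), (96,ζ), (96,η)}
These 21 distinct sets form the basis B.
Close under arbitrary unions to get τ_{X×Y}; counting gives |τ_{X×Y}| = 70.


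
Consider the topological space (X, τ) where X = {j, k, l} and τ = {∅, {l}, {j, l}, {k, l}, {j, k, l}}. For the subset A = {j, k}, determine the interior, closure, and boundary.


int(A) = ∅, cl(A) = {j, k}, ∂A = {j, k}.

Closed sets in (X, τ) are complements of opens:
  closed(X, τ) = {∅, {j}, {k}, {j, k}, {j, k, l}}.
int(A) = ⋃ {U ∈ τ : U ⊆ A}. Opens contained in A: ∅.
Taking the union of these: int(A) = ∅.
cl(A) = ⋂ {C closed : A ⊆ C}. Closed sets containing A: {j, k}, {j, k, l}.
Intersecting these: cl(A) = {j, k}.
∂A = cl(A) ∖ int(A) = {j, k} ∖ ∅ = {j, k}.


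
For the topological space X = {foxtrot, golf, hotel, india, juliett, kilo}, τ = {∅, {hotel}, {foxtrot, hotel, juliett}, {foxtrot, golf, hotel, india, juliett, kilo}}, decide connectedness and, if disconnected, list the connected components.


(X, τ) is connected.

Find clopen sets (U ∈ τ with X ∖ U ∈ τ):
  U = ∅, X ∖ U = {foxtrot, golf, hotel, india, juliett, kilo} — both open, so U is clopen.
  U = {foxtrot, golf, hotel, india, juliett, kilo}, X ∖ U = ∅ — both open, so U is clopen.
Only trivial clopens (∅ and X) exist, so (X, τ) is connected.
Compute connected components by grouping points that agree on all clopens:
  component: {foxtrot, golf, hotel, india, juliett, kilo}


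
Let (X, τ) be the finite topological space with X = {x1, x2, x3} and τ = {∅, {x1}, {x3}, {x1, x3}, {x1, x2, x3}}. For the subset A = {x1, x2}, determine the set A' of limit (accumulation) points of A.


A' = {x2}

For each x ∈ X, list the open sets U ∈ τ with x ∈ U, then check whether U ∩ (A ∖ {x}) ≠ ∅ for every such U.
  x = x1: open {x1} ∋ x has {x1} ∩ (A ∖ {x1}) = ∅, so x is NOT a limit point.
  x = x2: opens ∋ x are {x1, x2, x3}; each meets A ∖ {x2}, so x IS a limit point.
  x = x3: open {x3} ∋ x has {x3} ∩ (A ∖ {x3}) = ∅, so x is NOT a limit point.
Collecting: A' = {x2}.


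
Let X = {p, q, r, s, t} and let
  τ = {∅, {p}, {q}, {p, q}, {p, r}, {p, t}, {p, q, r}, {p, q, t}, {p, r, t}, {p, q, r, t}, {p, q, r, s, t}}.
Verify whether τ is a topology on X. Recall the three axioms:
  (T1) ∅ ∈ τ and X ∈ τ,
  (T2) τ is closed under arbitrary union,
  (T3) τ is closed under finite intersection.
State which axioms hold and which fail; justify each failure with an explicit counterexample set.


τ IS a topology on X.

Axiom (T1): ∅ ∈ τ? Yes; X ∈ τ? Yes.
Axiom (T2/T3): check pairwise unions and intersections of members of τ.
All pairwise intersections and unions checked — each lies in τ. Therefore τ satisfies (T1), (T2), (T3): it IS a topology on X.


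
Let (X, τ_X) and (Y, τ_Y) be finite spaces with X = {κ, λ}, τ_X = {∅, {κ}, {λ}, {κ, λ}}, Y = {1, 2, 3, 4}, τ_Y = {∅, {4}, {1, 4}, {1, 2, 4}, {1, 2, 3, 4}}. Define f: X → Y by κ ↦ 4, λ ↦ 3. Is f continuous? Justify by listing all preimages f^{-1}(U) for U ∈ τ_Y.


f IS continuous.

Compute f^{-1}(U) for each U ∈ τ_Y:
  U = ∅: f^{-1}(U) = ∅ ∈ τ_X ✓.
  U = {4}: f^{-1}(U) = {κ} ∈ τ_X ✓.
  U = {1, 4}: f^{-1}(U) = {κ} ∈ τ_X ✓.
  U = {1, 2, 4}: f^{-1}(U) = {κ} ∈ τ_X ✓.
  U = {1, 2, 3, 4}: f^{-1}(U) = {κ, λ} ∈ τ_X ✓.
Every preimage lies in τ_X, so f IS continuous.


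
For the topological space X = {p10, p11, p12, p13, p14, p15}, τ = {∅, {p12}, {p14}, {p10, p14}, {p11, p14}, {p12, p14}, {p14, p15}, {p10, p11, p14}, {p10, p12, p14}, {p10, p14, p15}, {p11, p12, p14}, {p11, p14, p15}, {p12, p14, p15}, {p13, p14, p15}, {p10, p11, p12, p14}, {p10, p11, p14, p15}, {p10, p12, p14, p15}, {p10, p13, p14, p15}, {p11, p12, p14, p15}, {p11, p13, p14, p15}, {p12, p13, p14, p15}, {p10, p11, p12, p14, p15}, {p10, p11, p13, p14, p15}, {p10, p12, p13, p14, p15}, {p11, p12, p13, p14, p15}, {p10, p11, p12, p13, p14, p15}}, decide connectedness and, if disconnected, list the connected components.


(X, τ) is disconnected; components = [{p12}, {p10, p11, p13, p14, p15}].

Find clopen sets (U ∈ τ with X ∖ U ∈ τ):
  U = ∅, X ∖ U = {p10, p11, p12, p13, p14, p15} — both open, so U is clopen.
  U = {p12}, X ∖ U = {p10, p11, p13, p14, p15} — both open, so U is clopen.
  U = {p10, p11, p13, p14, p15}, X ∖ U = {p12} — both open, so U is clopen.
  U = {p10, p11, p12, p13, p14, p15}, X ∖ U = ∅ — both open, so U is clopen.
Nontrivial clopen(s) exist: e.g. {p12}. So (X, τ) is disconnected.
Compute connected components by grouping points that agree on all clopens:
  component: {p12}
  component: {p10, p11, p13, p14, p15}


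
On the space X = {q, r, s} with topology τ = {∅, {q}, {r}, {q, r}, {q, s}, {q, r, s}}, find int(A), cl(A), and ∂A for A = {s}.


int(A) = ∅, cl(A) = {s}, ∂A = {s}.

Closed sets in (X, τ) are complements of opens:
  closed(X, τ) = {∅, {r}, {s}, {q, s}, {r, s}, {q, r, s}}.
int(A) = ⋃ {U ∈ τ : U ⊆ A}. Opens contained in A: ∅.
Taking the union of these: int(A) = ∅.
cl(A) = ⋂ {C closed : A ⊆ C}. Closed sets containing A: {s}, {q, s}, {r, s}, {q, r, s}.
Intersecting these: cl(A) = {s}.
∂A = cl(A) ∖ int(A) = {s} ∖ ∅ = {s}.


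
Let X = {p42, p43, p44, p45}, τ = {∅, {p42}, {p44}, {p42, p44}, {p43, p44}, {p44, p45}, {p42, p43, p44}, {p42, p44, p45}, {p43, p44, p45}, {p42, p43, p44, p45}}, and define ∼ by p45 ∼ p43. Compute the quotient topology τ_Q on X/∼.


X/∼ = {[p42], [p43=p45], [p44]}; |τ_Q| = 6.

Equivalence classes: [p42], [p43=p45], [p44].
Quotient map π: X → X/∼ sends p42 ↦ [p42], p43 ↦ [p43=p45], p44 ↦ [p44], p45 ↦ [p43=p45].
For each subset V ⊆ X/∼, compute π^{-1}(V) ⊆ X and check whether π^{-1}(V) ∈ τ. V is open in τ_Q iff π^{-1}(V) ∈ τ.
  V = {}: π^{-1}(V) = ∅ ∈ τ ✓.
  V = {[p42]}: π^{-1}(V) = {p42} ∈ τ ✓.
  V = {[p43=p45]}: π^{-1}(V) = {p43, p45} ∉ τ ✗.
  V = {[p42], [p43=p45]}: π^{-1}(V) = {p42, p43, p45} ∉ τ ✗.
  V = {[p44]}: π^{-1}(V) = {p44} ∈ τ ✓.
  V = {[p42], [p44]}: π^{-1}(V) = {p42, p44} ∈ τ ✓.
  V = {[p43=p45], [p44]}: π^{-1}(V) = {p43, p44, p45} ∈ τ ✓.
  V = {[p42], [p43=p45], [p44]}: π^{-1}(V) = {p42, p43, p44, p45} ∈ τ ✓.
Open sets in the quotient: τ_Q = {{}, {[p42]}, {[p44]}, {[p42], [p44]}, {[p43=p45], [p44]}, {[p42], [p43=p45], [p44]}} (6 elements).


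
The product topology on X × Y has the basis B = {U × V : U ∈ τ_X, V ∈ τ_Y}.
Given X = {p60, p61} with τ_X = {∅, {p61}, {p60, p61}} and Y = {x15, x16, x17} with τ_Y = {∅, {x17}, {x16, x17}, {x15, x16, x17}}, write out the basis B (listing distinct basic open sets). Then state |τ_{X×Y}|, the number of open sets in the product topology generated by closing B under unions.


Basis B = {∅ × ∅, {p61} × {x17}, {p60, p61} × {x17}, {p61} × {x16, x17}, {p61} × {x15, x16, x17}, {p60, p61} × {x16, x17}, {p60, p61} × {x15, x16, x17}}; |τ_{X×Y}| = 10.

Enumerate products U × V with U ∈ τ_X, V ∈ τ_Y (deduplicated):
  ∅ × ∅ = {} (∅)
  {p61} × {x17} = {(p61,x17)}
  {p60, p61} × {x17} = {(p60,x17), (p61,x17)}
  {p61} × {x16, x17} = {(p61,x16), (p61,x17)}
  {p61} × {x15, x16, x17} = {(p61,x15), (p61,x16), (p61,x17)}
  {p60, p61} × {x16, x17} = {(p60,x16), (p60,x17), (p61,x16), (p61,x17)}
  {p60, p61} × {x15, x16, x17} = {(p60,x15), (p60,x16), (p60,x17), (p61,x15), (p61,x16), (p61,x17)}
These 7 distinct sets form the basis B.
Close under arbitrary unions to get τ_{X×Y}; counting gives |τ_{X×Y}| = 10.


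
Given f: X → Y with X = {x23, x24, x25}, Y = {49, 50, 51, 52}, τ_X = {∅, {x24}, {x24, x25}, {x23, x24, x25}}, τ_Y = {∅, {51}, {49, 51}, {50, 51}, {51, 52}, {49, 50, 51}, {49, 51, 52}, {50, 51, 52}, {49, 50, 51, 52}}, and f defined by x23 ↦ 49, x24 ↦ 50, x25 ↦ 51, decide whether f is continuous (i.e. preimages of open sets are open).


f is NOT continuous.

Compute f^{-1}(U) for each U ∈ τ_Y:
  U = ∅: f^{-1}(U) = ∅ ∈ τ_X ✓.
  U = {51}: f^{-1}(U) = {x25} ∉ τ_X ✗.
  U = {49, 51}: f^{-1}(U) = {x23, x25} ∉ τ_X ✗.
  U = {50, 51}: f^{-1}(U) = {x24, x25} ∈ τ_X ✓.
  U = {51, 52}: f^{-1}(U) = {x25} ∉ τ_X ✗.
  U = {49, 50, 51}: f^{-1}(U) = {x23, x24, x25} ∈ τ_X ✓.
  U = {49, 51, 52}: f^{-1}(U) = {x23, x25} ∉ τ_X ✗.
  U = {50, 51, 52}: f^{-1}(U) = {x24, x25} ∈ τ_X ✓.
  U = {49, 50, 51, 52}: f^{-1}(U) = {x23, x24, x25} ∈ τ_X ✓.
Found U = {51} with f^{-1}(U) = {x25} not in τ_X. Therefore f is NOT continuous.


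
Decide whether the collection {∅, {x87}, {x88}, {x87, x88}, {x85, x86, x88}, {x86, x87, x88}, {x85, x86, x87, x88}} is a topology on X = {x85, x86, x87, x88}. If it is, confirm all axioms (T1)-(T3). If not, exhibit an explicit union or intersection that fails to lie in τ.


τ is NOT a topology on X.

Axiom (T1): ∅ ∈ τ? Yes; X ∈ τ? Yes.
Axiom (T2/T3): check pairwise unions and intersections of members of τ.
Counterexample for (T3): {x85, x86, x88} ∩ {x86, x87, x88} = {x86, x88} ∉ τ. Therefore τ is NOT a topology.


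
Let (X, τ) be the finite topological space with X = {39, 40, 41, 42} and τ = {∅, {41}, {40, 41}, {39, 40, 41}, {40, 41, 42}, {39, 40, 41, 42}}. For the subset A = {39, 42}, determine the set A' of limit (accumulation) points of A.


A' = ∅

For each x ∈ X, list the open sets U ∈ τ with x ∈ U, then check whether U ∩ (A ∖ {x}) ≠ ∅ for every such U.
  x = 39: open {39, 40, 41} ∋ x has {39, 40, 41} ∩ (A ∖ {39}) = ∅, so x is NOT a limit point.
  x = 40: open {40, 41} ∋ x has {40, 41} ∩ (A ∖ {40}) = ∅, so x is NOT a limit point.
  x = 41: open {41} ∋ x has {41} ∩ (A ∖ {41}) = ∅, so x is NOT a limit point.
  x = 42: open {40, 41, 42} ∋ x has {40, 41, 42} ∩ (A ∖ {42}) = ∅, so x is NOT a limit point.
Collecting: A' = ∅.


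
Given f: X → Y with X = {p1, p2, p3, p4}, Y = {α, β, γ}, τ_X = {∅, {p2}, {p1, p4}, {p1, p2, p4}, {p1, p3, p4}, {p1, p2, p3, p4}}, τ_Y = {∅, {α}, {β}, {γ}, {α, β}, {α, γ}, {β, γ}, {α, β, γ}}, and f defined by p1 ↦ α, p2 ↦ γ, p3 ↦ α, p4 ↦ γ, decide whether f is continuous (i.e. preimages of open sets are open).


f is NOT continuous.

Compute f^{-1}(U) for each U ∈ τ_Y:
  U = ∅: f^{-1}(U) = ∅ ∈ τ_X ✓.
  U = {α}: f^{-1}(U) = {p1, p3} ∉ τ_X ✗.
  U = {β}: f^{-1}(U) = ∅ ∈ τ_X ✓.
  U = {γ}: f^{-1}(U) = {p2, p4} ∉ τ_X ✗.
  U = {α, β}: f^{-1}(U) = {p1, p3} ∉ τ_X ✗.
  U = {α, γ}: f^{-1}(U) = {p1, p2, p3, p4} ∈ τ_X ✓.
  U = {β, γ}: f^{-1}(U) = {p2, p4} ∉ τ_X ✗.
  U = {α, β, γ}: f^{-1}(U) = {p1, p2, p3, p4} ∈ τ_X ✓.
Found U = {α} with f^{-1}(U) = {p1, p3} not in τ_X. Therefore f is NOT continuous.
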